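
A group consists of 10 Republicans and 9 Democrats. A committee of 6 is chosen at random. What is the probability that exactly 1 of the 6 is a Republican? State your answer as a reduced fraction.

15/323

Total number of selections: C(19,6) = 27132.
Selections with exactly 1 Republican: choose 1 of the 10 Republicans and 5 of the 9 Democrats, C(10,1)·C(9,5) = 10·126 = 1260.
Probability = 1260/27132 = 15/323.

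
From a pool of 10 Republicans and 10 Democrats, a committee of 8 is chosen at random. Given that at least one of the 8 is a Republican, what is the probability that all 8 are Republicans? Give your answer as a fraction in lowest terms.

Work in counts. Selections with at least one Republican: C(20,8) − C(10,8) = 125970 − 45 = 125925.
Of those, selections where all 8 are Republicans: C(10,8) = 45.
Conditional probability = 45/125925 = 3/8395.

3/8395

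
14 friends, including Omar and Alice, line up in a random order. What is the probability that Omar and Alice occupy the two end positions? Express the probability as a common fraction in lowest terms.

There are 14! = 87178291200 arrangements.
Place Omar and Alice at the ends in 2 ways, arrange the remaining 12 in 12! = 479001600 ways: 2·479001600 = 958003200.
Probability = 958003200/87178291200 = 1/91.

1/91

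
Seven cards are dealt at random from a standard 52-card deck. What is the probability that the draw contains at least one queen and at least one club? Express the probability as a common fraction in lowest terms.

53122231/133784560

There are C(52,7) = 133784560 possible draws.
By inclusion-exclusion on the complements, draws missing all queens or all clubs: C(48,7) + C(39,7) − C(36,7) = 73629072 + 15380937 − 8347680 = 80662329.
So draws with at least one of each: 133784560 − 80662329 = 53122231, probability 53122231/133784560.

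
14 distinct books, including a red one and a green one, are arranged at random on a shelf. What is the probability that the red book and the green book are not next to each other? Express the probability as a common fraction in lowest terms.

6/7

There are 14! = 87178291200 arrangements.
Arrangements with the red book and the green book adjacent: 2·13! = 12454041600.
So not adjacent: 87178291200 − 12454041600 = 74724249600, probability 74724249600/87178291200 = 6/7.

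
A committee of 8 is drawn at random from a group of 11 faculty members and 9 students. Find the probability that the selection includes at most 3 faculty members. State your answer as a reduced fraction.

There are C(20,8) = 125970 ways to choose the 8.
Favorable selections (at most 3 faculty members): C(11,0)·C(9,8) + C(11,1)·C(9,7) + C(11,2)·C(9,6) + C(11,3)·C(9,5) = 9 + 396 + 4620 + 20790 = 25815.
Probability = 25815/125970 = 1721/8398.

1721/8398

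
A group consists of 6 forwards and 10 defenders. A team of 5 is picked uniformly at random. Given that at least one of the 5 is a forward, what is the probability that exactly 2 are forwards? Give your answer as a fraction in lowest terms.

Work in counts. Selections with at least one forward: C(16,5) − C(10,5) = 4368 − 252 = 4116.
Of those, selections where exactly 2 are forwards: C(6,2)·C(10,3) = 15·120 = 1800.
Conditional probability = 1800/4116 = 150/343.

150/343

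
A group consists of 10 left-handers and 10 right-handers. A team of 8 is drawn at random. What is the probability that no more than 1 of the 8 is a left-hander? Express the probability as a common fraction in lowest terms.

83/8398

Total selections: C(20,8) = 125970.
Favorable selections (no more than 1 left-hander): C(10,0)·C(10,8) + C(10,1)·C(10,7) = 45 + 1200 = 1245.
Probability = 1245/125970 = 83/8398.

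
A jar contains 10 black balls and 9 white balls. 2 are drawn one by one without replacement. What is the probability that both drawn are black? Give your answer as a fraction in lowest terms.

Multiply the conditional probabilities at each draw: 10/19 · 9/18 = 90/342 = 5/19.

5/19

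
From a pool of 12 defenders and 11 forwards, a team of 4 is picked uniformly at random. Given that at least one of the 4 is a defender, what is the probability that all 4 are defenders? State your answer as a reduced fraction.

Work in counts. Selections with at least one defender: C(23,4) − C(11,4) = 8855 − 330 = 8525.
Of those, selections where all 4 are defenders: C(12,4) = 495.
Conditional probability = 495/8525 = 9/155.

9/155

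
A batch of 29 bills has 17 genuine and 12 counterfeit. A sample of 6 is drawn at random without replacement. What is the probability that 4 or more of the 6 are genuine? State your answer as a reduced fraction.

Total selections: C(29,6) = 475020.
Favorable selections (4 or more genuine): C(17,4)·C(12,2) + C(17,5)·C(12,1) + C(17,6)·C(12,0) = 157080 + 74256 + 12376 = 243712.
Probability = 243712/475020 = 8704/16965.

8704/16965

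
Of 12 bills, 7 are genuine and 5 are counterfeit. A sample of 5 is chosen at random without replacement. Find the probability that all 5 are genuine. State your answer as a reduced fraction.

7/264

There are C(12,5) = 792 possible selections.
Selections with all genuine: C(7,5) = 21.
Probability = 21/792 = 7/264.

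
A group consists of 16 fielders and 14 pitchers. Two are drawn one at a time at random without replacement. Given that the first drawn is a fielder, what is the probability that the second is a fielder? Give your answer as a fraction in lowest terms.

After removing one fielder, 29 remain: 15 fielders and 14 pitchers.
So the probability the next is a fielder is 15/29.

15/29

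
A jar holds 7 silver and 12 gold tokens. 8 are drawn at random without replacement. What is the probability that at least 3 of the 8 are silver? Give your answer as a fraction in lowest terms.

5571/8398

Total selections: C(19,8) = 75582.
Count the complement (fewer than 3 silver): C(7,0)·C(12,8) + C(7,1)·C(12,7) + C(7,2)·C(12,6) = 495 + 5544 + 19404 = 25443.
Probability = 1 − 25443/75582 = 50139/75582 = 5571/8398.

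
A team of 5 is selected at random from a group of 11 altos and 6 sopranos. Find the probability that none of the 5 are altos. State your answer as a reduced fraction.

3/3094

There are C(17,5) = 6188 possible selections.
Selections with no altos (all sopranos): C(6,5) = 6.
Probability = 6/6188 = 3/3094.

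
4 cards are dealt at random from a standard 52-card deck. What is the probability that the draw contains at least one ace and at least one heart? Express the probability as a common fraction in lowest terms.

52799/270725

There are C(52,4) = 270725 possible draws.
By inclusion-exclusion on the complements, draws missing all aces or all hearts: C(48,4) + C(39,4) − C(36,4) = 194580 + 82251 − 58905 = 217926.
So draws with at least one of each: 270725 − 217926 = 52799, probability 52799/270725.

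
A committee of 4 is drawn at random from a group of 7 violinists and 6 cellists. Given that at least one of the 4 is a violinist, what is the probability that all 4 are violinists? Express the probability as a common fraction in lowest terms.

Work in counts. Selections with at least one violinist: C(13,4) − C(6,4) = 715 − 15 = 700.
Of those, selections where all 4 are violinists: C(7,4) = 35.
Conditional probability = 35/700 = 1/20.

1/20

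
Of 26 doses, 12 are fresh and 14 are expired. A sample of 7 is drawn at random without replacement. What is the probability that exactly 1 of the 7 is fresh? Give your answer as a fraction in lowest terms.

63/1150

The sample space is all 7-subsets of the 26: C(26,7) = 657800.
Selections with exactly 1 fresh: choose 1 of the 12 fresh and 6 of the 14 expired, C(12,1)·C(14,6) = 12·3003 = 36036.
Probability = 36036/657800 = 63/1150.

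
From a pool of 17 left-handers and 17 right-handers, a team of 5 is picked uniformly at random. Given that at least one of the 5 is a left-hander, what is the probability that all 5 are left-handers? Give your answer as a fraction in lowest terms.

91/4001

Work in counts. Selections with at least one left-hander: C(34,5) − C(17,5) = 278256 − 6188 = 272068.
Of those, selections where all 5 are left-handers: C(17,5) = 6188.
Conditional probability = 6188/272068 = 91/4001.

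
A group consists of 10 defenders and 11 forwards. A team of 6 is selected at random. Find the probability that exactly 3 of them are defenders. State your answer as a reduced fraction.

The sample space is all 6-subsets of the 21: C(21,6) = 54264.
Selections with exactly 3 defenders: choose 3 of the 10 defenders and 3 of the 11 forwards, C(10,3)·C(11,3) = 120·165 = 19800.
Probability = 19800/54264 = 825/2261.

825/2261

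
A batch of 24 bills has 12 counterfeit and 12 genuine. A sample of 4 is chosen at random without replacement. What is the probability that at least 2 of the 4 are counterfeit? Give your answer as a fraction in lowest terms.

There are C(24,4) = 10626 ways to choose the 4.
Count the complement (fewer than 2 counterfeit): C(12,0)·C(12,4) + C(12,1)·C(12,3) = 495 + 2640 = 3135.
Probability = 1 − 3135/10626 = 7491/10626 = 227/322.

227/322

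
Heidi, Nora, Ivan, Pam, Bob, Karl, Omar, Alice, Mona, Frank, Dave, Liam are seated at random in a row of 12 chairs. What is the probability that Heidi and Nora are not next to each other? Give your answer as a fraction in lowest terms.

There are 12! = 479001600 arrangements.
Arrangements with Heidi and Nora adjacent: 2·11! = 79833600.
So not adjacent: 479001600 − 79833600 = 399168000, probability 399168000/479001600 = 5/6.

5/6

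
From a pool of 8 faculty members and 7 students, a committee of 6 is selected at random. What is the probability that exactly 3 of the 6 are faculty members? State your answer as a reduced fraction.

The sample space is all 6-subsets of the 15: C(15,6) = 5005.
Selections with exactly 3 faculty members: choose 3 of the 8 faculty members and 3 of the 7 students, C(8,3)·C(7,3) = 56·35 = 1960.
Probability = 1960/5005 = 56/143.

56/143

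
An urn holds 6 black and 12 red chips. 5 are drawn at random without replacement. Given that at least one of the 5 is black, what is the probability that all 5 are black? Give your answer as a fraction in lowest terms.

1/1296

Work in counts. Selections with at least one black: C(18,5) − C(12,5) = 8568 − 792 = 7776.
Of those, selections where all 5 are black: C(6,5) = 6.
Conditional probability = 6/7776 = 1/1296.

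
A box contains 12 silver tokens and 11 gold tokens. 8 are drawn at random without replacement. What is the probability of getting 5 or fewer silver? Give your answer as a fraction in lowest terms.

767/874

Total selections: C(23,8) = 490314.
Count the complement (more than 5 silver): C(12,6)·C(11,2) + C(12,7)·C(11,1) + C(12,8)·C(11,0) = 50820 + 8712 + 495 = 60027.
Probability = 1 − 60027/490314 = 430287/490314 = 767/874.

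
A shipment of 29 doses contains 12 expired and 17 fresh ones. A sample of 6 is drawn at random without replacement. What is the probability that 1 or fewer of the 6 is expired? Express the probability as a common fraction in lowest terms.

There are C(29,6) = 475020 ways to choose the 6.
Favorable selections (1 or fewer expired): C(12,0)·C(17,6) + C(12,1)·C(17,5) = 12376 + 74256 = 86632.
Probability = 86632/475020 = 238/1305.

238/1305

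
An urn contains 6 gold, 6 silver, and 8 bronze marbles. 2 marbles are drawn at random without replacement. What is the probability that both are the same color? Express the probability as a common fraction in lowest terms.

29/95

There are C(20,2) = 190 ways to draw 2 marbles.
All same color: C(6,2) + C(6,2) + C(8,2) = 15 + 15 + 28 = 58.
Probability = 58/190 = 29/95.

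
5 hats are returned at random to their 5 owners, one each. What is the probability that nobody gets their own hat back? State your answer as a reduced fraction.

11/30

There are 5! = 120 assignments.
By inclusion-exclusion, assignments with no fixed points: C(5,0)·5! − C(5,1)·4! + C(5,2)·3! − C(5,3)·2! + C(5,4)·1! − C(5,5)·0! = 44.
Probability = 44/120 = 11/30.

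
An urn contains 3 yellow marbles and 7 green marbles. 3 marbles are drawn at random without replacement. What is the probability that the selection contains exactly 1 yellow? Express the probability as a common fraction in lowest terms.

21/40

There are C(10,3) = 120 ways to choose 3 from 10.
Selections with exactly 1 yellow: choose 1 of the 3 yellow and 2 of the 7 green, C(3,1)·C(7,2) = 3·21 = 63.
Probability = 63/120 = 21/40.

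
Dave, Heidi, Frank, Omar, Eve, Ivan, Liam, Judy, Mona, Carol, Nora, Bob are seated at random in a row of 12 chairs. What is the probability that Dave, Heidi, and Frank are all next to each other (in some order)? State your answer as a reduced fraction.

1/22

There are 12! = 479001600 arrangements.
Treat the three as one block: 10! placements × 3! orders within the block = 3628800·6 = 21772800.
Probability = 21772800/479001600 = 1/22.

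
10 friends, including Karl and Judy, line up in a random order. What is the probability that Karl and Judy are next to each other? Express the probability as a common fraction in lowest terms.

1/5

There are 10! = 3628800 arrangements.
Treat Karl and Judy as a block: 9! arrangements of the blocks × 2 orders within the block = 2·362880 = 725760.
Probability = 725760/3628800 = 1/5.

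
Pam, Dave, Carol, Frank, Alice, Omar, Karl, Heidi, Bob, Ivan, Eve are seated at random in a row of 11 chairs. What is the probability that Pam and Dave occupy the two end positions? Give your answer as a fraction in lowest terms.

1/55

There are 11! = 39916800 arrangements.
Place Pam and Dave at the ends in 2 ways, arrange the remaining 9 in 9! = 362880 ways: 2·362880 = 725760.
Probability = 725760/39916800 = 1/55.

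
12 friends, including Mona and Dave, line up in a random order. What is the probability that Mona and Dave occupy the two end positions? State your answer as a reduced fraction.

There are 12! = 479001600 arrangements.
Place Mona and Dave at the ends in 2 ways, arrange the remaining 10 in 10! = 3628800 ways: 2·3628800 = 7257600.
Probability = 7257600/479001600 = 1/66.

1/66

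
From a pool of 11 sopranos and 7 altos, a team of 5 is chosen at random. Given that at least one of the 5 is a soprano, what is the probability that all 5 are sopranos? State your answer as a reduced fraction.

Work in counts. Selections with at least one soprano: C(18,5) − C(7,5) = 8568 − 21 = 8547.
Of those, selections where all 5 are sopranos: C(11,5) = 462.
Conditional probability = 462/8547 = 2/37.

2/37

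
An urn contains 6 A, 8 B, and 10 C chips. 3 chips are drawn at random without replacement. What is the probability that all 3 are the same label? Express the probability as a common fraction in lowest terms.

49/506

There are C(24,3) = 2024 ways to draw 3 chips.
All same label: C(6,3) + C(8,3) + C(10,3) = 20 + 56 + 120 = 196.
Probability = 196/2024 = 49/506.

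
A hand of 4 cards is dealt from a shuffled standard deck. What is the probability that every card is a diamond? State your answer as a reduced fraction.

There are C(52,4) = 270725 possible 4-card hands.
Hands that are all diamonds: C(13,4) = 715.
Probability = 715/270725 = 11/4165.

11/4165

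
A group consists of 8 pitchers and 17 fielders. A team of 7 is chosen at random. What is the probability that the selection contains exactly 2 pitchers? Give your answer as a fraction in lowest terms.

The sample space is all 7-subsets of the 25: C(25,7) = 480700.
Selections with exactly 2 pitchers: choose 2 of the 8 pitchers and 5 of the 17 fielders, C(8,2)·C(17,5) = 28·6188 = 173264.
Probability = 173264/480700 = 43316/120175.

43316/120175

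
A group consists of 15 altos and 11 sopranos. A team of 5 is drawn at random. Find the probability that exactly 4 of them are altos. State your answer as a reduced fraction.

21/92

Total number of selections: C(26,5) = 65780.
Selections with exactly 4 altos: choose 4 of the 15 altos and 1 of the 11 sopranos, C(15,4)·C(11,1) = 1365·11 = 15015.
Probability = 15015/65780 = 21/92.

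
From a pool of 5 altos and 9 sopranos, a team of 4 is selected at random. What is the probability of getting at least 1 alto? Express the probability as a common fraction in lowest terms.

There are C(14,4) = 1001 ways to choose the 4.
The complement is all 4 are sopranos: C(9,4) = 126.
Probability = 1 − 126/1001 = 875/1001 = 125/143.

125/143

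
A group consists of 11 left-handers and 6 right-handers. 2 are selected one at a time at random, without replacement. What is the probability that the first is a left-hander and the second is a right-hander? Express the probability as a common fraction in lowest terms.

33/136

Multiply the conditional probabilities at each draw: 11/17 · 6/16 = 66/272 = 33/136.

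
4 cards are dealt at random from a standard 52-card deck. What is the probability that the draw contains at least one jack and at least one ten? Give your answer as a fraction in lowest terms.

There are C(52,4) = 270725 possible draws.
By inclusion-exclusion on the complements, draws missing all jacks or all tens: C(48,4) + C(48,4) − C(44,4) = 194580 + 194580 − 135751 = 253409.
So draws with at least one of each: 270725 − 253409 = 17316, probability 17316/270725 = 1332/20825.

1332/20825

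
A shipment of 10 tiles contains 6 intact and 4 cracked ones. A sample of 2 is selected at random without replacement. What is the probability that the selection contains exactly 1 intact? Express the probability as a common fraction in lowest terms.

8/15

Total number of selections: C(10,2) = 45.
Selections with exactly 1 intact: choose 1 of the 6 intact and 1 of the 4 cracked, C(6,1)·C(4,1) = 6·4 = 24.
Probability = 24/45 = 8/15.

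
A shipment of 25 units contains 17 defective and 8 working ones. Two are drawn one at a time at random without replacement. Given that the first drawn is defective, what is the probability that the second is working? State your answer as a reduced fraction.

After removing one defective, 24 remain: 16 defective and 8 working.
So the probability the next is working is 8/24 = 1/3.

1/3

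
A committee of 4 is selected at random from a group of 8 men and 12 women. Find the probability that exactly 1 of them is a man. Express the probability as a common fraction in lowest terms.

Total number of selections: C(20,4) = 4845.
Selections with exactly 1 man: choose 1 of the 8 men and 3 of the 12 women, C(8,1)·C(12,3) = 8·220 = 1760.
Probability = 1760/4845 = 352/969.

352/969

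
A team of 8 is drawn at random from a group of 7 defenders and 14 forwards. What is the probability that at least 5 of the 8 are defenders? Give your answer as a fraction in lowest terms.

There are C(21,8) = 203490 ways to choose the 8.
Favorable selections (at least 5 defenders): C(7,5)·C(14,3) + C(7,6)·C(14,2) + C(7,7)·C(14,1) = 7644 + 637 + 14 = 8295.
Probability = 8295/203490 = 79/1938.

79/1938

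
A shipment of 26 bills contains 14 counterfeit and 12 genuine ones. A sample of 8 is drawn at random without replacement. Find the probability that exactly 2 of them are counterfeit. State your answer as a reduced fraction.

588/10925

Total number of selections: C(26,8) = 1562275.
Selections with exactly 2 counterfeit: choose 2 of the 14 counterfeit and 6 of the 12 genuine, C(14,2)·C(12,6) = 91·924 = 84084.
Probability = 84084/1562275 = 588/10925.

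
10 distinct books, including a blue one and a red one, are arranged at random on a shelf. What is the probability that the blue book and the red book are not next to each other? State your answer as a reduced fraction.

There are 10! = 3628800 arrangements.
Arrangements with the blue book and the red book adjacent: 2·9! = 725760.
So not adjacent: 3628800 − 725760 = 2903040, probability 2903040/3628800 = 4/5.

4/5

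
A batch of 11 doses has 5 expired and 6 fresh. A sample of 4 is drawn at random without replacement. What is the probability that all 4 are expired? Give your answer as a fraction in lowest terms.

1/66

There are C(11,4) = 330 possible selections.
Selections with all expired: C(5,4) = 5.
Probability = 5/330 = 1/66.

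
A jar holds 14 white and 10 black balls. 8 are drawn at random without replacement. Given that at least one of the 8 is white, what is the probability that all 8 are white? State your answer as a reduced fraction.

1001/245142

Work in counts. Selections with at least one white: C(24,8) − C(10,8) = 735471 − 45 = 735426.
Of those, selections where all 8 are white: C(14,8) = 3003.
Conditional probability = 3003/735426 = 1001/245142.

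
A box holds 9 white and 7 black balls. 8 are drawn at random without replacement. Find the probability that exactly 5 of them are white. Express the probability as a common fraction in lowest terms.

49/143

The sample space is all 8-subsets of the 16: C(16,8) = 12870.
Selections with exactly 5 white: choose 5 of the 9 white and 3 of the 7 black, C(9,5)·C(7,3) = 126·35 = 4410.
Probability = 4410/12870 = 49/143.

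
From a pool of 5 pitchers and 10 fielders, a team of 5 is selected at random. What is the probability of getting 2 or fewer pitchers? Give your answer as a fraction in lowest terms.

834/1001

Total selections: C(15,5) = 3003.
Favorable selections (2 or fewer pitchers): C(5,0)·C(10,5) + C(5,1)·C(10,4) + C(5,2)·C(10,3) = 252 + 1050 + 1200 = 2502.
Probability = 2502/3003 = 834/1001.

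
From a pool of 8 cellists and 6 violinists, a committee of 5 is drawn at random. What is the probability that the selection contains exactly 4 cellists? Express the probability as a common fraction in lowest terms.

Total number of selections: C(14,5) = 2002.
Selections with exactly 4 cellists: choose 4 of the 8 cellists and 1 of the 6 violinists, C(8,4)·C(6,1) = 70·6 = 420.
Probability = 420/2002 = 30/143.

30/143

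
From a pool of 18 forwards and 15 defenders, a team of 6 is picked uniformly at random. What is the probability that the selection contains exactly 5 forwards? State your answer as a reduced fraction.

The sample space is all 6-subsets of the 33: C(33,6) = 1107568.
Selections with exactly 5 forwards: choose 5 of the 18 forwards and 1 of the 15 defenders, C(18,5)·C(15,1) = 8568·15 = 128520.
Probability = 128520/1107568 = 2295/19778.

2295/19778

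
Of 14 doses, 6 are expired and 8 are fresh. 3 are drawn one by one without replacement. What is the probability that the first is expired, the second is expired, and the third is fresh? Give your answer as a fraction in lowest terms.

10/91

Multiply the conditional probabilities at each draw: 6/14 · 5/13 · 8/12 = 240/2184 = 10/91.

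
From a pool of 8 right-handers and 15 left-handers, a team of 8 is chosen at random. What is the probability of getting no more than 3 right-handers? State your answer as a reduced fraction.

33293/44574

There are C(23,8) = 490314 ways to choose the 8.
Favorable selections (no more than 3 right-handers): C(8,0)·C(15,8) + C(8,1)·C(15,7) + C(8,2)·C(15,6) + C(8,3)·C(15,5) = 6435 + 51480 + 140140 + 168168 = 366223.
Probability = 366223/490314 = 33293/44574.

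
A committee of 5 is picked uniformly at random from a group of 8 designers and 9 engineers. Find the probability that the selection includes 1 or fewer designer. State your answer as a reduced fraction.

Total selections: C(17,5) = 6188.
Favorable selections (1 or fewer designer): C(8,0)·C(9,5) + C(8,1)·C(9,4) = 126 + 1008 = 1134.
Probability = 1134/6188 = 81/442.

81/442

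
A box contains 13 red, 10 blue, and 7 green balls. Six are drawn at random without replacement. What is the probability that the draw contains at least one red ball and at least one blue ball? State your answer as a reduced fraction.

There are C(30,6) = 593775 possible draws.
By inclusion-exclusion on the complements, draws missing all red or all blue: C(17,6) + C(20,6) − C(7,6) = 12376 + 38760 − 7 = 51129.
So draws with at least one of each: 593775 − 51129 = 542646, probability 542646/593775 = 4638/5075.

4638/5075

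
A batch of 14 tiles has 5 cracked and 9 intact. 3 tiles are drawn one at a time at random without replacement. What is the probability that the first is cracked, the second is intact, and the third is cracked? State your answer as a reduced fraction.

15/182

Multiply the conditional probabilities at each draw: 5/14 · 9/13 · 4/12 = 180/2184 = 15/182.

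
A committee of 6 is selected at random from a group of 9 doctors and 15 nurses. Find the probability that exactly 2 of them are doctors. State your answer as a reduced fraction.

There are C(24,6) = 134596 ways to choose 6 from 24.
Selections with exactly 2 doctors: choose 2 of the 9 doctors and 4 of the 15 nurses, C(9,2)·C(15,4) = 36·1365 = 49140.
Probability = 49140/134596 = 1755/4807.

1755/4807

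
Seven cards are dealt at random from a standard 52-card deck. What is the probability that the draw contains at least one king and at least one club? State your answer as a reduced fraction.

There are C(52,7) = 133784560 possible draws.
By inclusion-exclusion on the complements, draws missing all kings or all clubs: C(48,7) + C(39,7) − C(36,7) = 73629072 + 15380937 − 8347680 = 80662329.
So draws with at least one of each: 133784560 − 80662329 = 53122231, probability 53122231/133784560.

53122231/133784560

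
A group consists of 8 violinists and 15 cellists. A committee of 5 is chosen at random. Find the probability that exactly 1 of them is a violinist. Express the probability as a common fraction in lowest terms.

The sample space is all 5-subsets of the 23: C(23,5) = 33649.
Selections with exactly 1 violinist: choose 1 of the 8 violinists and 4 of the 15 cellists, C(8,1)·C(15,4) = 8·1365 = 10920.
Probability = 10920/33649 = 1560/4807.

1560/4807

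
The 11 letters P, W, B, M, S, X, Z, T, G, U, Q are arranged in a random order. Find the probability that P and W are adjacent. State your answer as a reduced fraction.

2/11

There are 11! = 39916800 arrangements.
Treat P and W as a block: 10! arrangements of the blocks × 2 orders within the block = 2·3628800 = 7257600.
Probability = 7257600/39916800 = 2/11.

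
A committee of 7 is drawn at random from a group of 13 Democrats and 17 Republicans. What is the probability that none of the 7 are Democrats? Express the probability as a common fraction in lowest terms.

187/19575

There are C(30,7) = 2035800 possible selections.
Selections with no Democrats (all Republicans): C(17,7) = 19448.
Probability = 19448/2035800 = 187/19575.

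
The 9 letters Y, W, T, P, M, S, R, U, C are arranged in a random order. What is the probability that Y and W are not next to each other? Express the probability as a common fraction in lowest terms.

There are 9! = 362880 arrangements.
Arrangements with Y and W adjacent: 2·8! = 80640.
So not adjacent: 362880 − 80640 = 282240, probability 282240/362880 = 7/9.

7/9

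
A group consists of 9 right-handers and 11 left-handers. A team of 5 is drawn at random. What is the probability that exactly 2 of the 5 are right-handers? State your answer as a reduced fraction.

495/1292

Total number of selections: C(20,5) = 15504.
Selections with exactly 2 right-handers: choose 2 of the 9 right-handers and 3 of the 11 left-handers, C(9,2)·C(11,3) = 36·165 = 5940.
Probability = 5940/15504 = 495/1292.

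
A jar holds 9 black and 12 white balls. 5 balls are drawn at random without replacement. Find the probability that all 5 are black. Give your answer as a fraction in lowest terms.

2/323

There are C(21,5) = 20349 possible selections.
Selections with all black: C(9,5) = 126.
Probability = 126/20349 = 2/323.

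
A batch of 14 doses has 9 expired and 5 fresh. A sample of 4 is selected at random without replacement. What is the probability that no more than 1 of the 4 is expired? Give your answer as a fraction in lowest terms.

There are C(14,4) = 1001 ways to choose the 4.
Favorable selections (no more than 1 expired): C(9,0)·C(5,4) + C(9,1)·C(5,3) = 5 + 90 = 95.
Probability = 95/1001.

95/1001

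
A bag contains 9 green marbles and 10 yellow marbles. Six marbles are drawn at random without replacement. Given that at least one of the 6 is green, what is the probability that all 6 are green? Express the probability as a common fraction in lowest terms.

2/641

Work in counts. Selections with at least one green: C(19,6) − C(10,6) = 27132 − 210 = 26922.
Of those, selections where all 6 are green: C(9,6) = 84.
Conditional probability = 84/26922 = 2/641.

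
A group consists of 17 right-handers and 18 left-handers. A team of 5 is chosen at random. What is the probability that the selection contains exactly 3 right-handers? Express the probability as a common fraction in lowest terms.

The sample space is all 5-subsets of the 35: C(35,5) = 324632.
Selections with exactly 3 right-handers: choose 3 of the 17 right-handers and 2 of the 18 left-handers, C(17,3)·C(18,2) = 680·153 = 104040.
Probability = 104040/324632 = 765/2387.

765/2387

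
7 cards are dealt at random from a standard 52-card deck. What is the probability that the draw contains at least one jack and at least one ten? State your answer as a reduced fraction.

There are C(52,7) = 133784560 possible draws.
By inclusion-exclusion on the complements, draws missing all jacks or all tens: C(48,7) + C(48,7) − C(44,7) = 73629072 + 73629072 − 38320568 = 108937576.
So draws with at least one of each: 133784560 − 108937576 = 24846984, probability 24846984/133784560 = 3105873/16723070.

3105873/16723070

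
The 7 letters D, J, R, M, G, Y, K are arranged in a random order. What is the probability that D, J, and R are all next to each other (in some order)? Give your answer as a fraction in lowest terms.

1/7

There are 7! = 5040 arrangements.
Treat the three as one block: 5! placements × 3! orders within the block = 120·6 = 720.
Probability = 720/5040 = 1/7.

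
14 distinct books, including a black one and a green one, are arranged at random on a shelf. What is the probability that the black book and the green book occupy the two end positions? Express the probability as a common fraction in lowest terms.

1/91

There are 14! = 87178291200 arrangements.
Place the black book and the green book at the ends in 2 ways, arrange the remaining 12 in 12! = 479001600 ways: 2·479001600 = 958003200.
Probability = 958003200/87178291200 = 1/91.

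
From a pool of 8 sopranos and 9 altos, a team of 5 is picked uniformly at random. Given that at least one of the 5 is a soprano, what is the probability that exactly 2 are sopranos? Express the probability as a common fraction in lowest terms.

168/433

Work in counts. Selections with at least one soprano: C(17,5) − C(9,5) = 6188 − 126 = 6062.
Of those, selections where exactly 2 are sopranos: C(8,2)·C(9,3) = 28·84 = 2352.
Conditional probability = 2352/6062 = 168/433.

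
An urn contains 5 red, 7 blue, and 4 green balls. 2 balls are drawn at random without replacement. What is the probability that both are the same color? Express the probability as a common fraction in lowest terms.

There are C(16,2) = 120 ways to draw 2 balls.
All same color: C(5,2) + C(7,2) + C(4,2) = 10 + 21 + 6 = 37.
Probability = 37/120.

37/120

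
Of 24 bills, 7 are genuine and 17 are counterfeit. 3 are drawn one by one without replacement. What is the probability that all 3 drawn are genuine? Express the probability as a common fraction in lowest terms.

Multiply the conditional probabilities at each draw: 7/24 · 6/23 · 5/22 = 210/12144 = 35/2024.

35/2024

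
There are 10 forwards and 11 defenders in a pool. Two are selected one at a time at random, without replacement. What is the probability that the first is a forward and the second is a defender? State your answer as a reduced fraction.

11/42

Multiply the conditional probabilities at each draw: 10/21 · 11/20 = 110/420 = 11/42.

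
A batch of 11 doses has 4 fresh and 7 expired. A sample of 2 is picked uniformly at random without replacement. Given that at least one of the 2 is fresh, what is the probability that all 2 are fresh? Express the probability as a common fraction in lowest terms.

Work in counts. Selections with at least one fresh: C(11,2) − C(7,2) = 55 − 21 = 34.
Of those, selections where all 2 are fresh: C(4,2) = 6.
Conditional probability = 6/34 = 3/17.

3/17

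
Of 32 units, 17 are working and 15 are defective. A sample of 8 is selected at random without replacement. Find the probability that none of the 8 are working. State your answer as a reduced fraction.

11/17980

There are C(32,8) = 10518300 possible selections.
Selections with no working (all defective): C(15,8) = 6435.
Probability = 6435/10518300 = 11/17980.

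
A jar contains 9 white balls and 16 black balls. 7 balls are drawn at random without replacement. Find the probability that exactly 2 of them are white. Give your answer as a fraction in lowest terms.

The sample space is all 7-subsets of the 25: C(25,7) = 480700.
Selections with exactly 2 white: choose 2 of the 9 white and 5 of the 16 black, C(9,2)·C(16,5) = 36·4368 = 157248.
Probability = 157248/480700 = 39312/120175.

39312/120175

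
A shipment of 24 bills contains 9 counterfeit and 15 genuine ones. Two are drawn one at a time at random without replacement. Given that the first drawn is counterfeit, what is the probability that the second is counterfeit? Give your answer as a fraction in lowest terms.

After removing one counterfeit, 23 remain: 8 counterfeit and 15 genuine.
So the probability the next is counterfeit is 8/23.

8/23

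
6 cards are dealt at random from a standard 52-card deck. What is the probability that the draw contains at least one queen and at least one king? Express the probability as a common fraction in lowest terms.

718637/5089630

There are C(52,6) = 20358520 possible draws.
By inclusion-exclusion on the complements, draws missing all queens or all kings: C(48,6) + C(48,6) − C(44,6) = 12271512 + 12271512 − 7059052 = 17483972.
So draws with at least one of each: 20358520 − 17483972 = 2874548, probability 2874548/20358520 = 718637/5089630.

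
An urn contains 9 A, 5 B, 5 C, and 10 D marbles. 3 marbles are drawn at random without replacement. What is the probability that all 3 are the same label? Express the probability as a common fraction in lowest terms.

16/261

There are C(29,3) = 3654 ways to draw 3 marbles.
All same label: C(9,3) + C(5,3) + C(5,3) + C(10,3) = 84 + 10 + 10 + 120 = 224.
Probability = 224/3654 = 16/261.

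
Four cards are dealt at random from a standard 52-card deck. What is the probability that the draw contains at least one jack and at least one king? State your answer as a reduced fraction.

1332/20825

There are C(52,4) = 270725 possible draws.
By inclusion-exclusion on the complements, draws missing all jacks or all kings: C(48,4) + C(48,4) − C(44,4) = 194580 + 194580 − 135751 = 253409.
So draws with at least one of each: 270725 − 253409 = 17316, probability 17316/270725 = 1332/20825.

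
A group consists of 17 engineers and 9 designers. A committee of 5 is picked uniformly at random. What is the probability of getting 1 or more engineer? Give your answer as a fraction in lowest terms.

32827/32890

Total selections: C(26,5) = 65780.
The complement is all 5 are designers: C(9,5) = 126.
Probability = 1 − 126/65780 = 65654/65780 = 32827/32890.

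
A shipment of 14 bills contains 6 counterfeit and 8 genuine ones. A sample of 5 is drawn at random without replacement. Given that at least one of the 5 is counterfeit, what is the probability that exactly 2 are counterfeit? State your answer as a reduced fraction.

60/139

Work in counts. Selections with at least one counterfeit: C(14,5) − C(8,5) = 2002 − 56 = 1946.
Of those, selections where exactly 2 are counterfeit: C(6,2)·C(8,3) = 15·56 = 840.
Conditional probability = 840/1946 = 60/139.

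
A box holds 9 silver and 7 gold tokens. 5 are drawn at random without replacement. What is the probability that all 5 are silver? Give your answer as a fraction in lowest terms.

3/104

There are C(16,5) = 4368 possible selections.
Selections with all silver: C(9,5) = 126.
Probability = 126/4368 = 3/104.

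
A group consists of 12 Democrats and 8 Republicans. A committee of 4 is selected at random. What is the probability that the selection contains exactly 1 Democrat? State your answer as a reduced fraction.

224/1615

There are C(20,4) = 4845 ways to choose 4 from 20.
Selections with exactly 1 Democrat: choose 1 of the 12 Democrats and 3 of the 8 Republicans, C(12,1)·C(8,3) = 12·56 = 672.
Probability = 672/4845 = 224/1615.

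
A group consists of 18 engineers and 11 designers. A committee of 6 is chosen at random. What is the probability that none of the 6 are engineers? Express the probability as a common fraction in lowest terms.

11/11310

There are C(29,6) = 475020 possible selections.
Selections with no engineers (all designers): C(11,6) = 462.
Probability = 462/475020 = 11/11310.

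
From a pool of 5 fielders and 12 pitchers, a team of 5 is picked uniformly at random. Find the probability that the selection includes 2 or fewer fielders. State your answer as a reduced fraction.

Total selections: C(17,5) = 6188.
Favorable selections (2 or fewer fielders): C(5,0)·C(12,5) + C(5,1)·C(12,4) + C(5,2)·C(12,3) = 792 + 2475 + 2200 = 5467.
Probability = 5467/6188 = 781/884.

781/884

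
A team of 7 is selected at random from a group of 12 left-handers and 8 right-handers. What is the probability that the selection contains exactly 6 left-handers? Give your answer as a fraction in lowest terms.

The sample space is all 7-subsets of the 20: C(20,7) = 77520.
Selections with exactly 6 left-handers: choose 6 of the 12 left-handers and 1 of the 8 right-handers, C(12,6)·C(8,1) = 924·8 = 7392.
Probability = 7392/77520 = 154/1615.

154/1615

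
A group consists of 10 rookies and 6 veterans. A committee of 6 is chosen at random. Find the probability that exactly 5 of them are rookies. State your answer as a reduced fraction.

27/143

The sample space is all 6-subsets of the 16: C(16,6) = 8008.
Selections with exactly 5 rookies: choose 5 of the 10 rookies and 1 of the 6 veterans, C(10,5)·C(6,1) = 252·6 = 1512.
Probability = 1512/8008 = 27/143.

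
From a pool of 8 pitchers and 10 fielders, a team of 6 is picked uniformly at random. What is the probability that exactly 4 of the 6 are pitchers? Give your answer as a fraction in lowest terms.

The sample space is all 6-subsets of the 18: C(18,6) = 18564.
Selections with exactly 4 pitchers: choose 4 of the 8 pitchers and 2 of the 10 fielders, C(8,4)·C(10,2) = 70·45 = 3150.
Probability = 3150/18564 = 75/442.

75/442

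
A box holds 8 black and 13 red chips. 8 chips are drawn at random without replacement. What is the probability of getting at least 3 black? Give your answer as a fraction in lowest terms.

There are C(21,8) = 203490 ways to choose the 8.
Count the complement (fewer than 3 black): C(8,0)·C(13,8) + C(8,1)·C(13,7) + C(8,2)·C(13,6) = 1287 + 13728 + 48048 = 63063.
Probability = 1 − 63063/203490 = 140427/203490 = 2229/3230.

2229/3230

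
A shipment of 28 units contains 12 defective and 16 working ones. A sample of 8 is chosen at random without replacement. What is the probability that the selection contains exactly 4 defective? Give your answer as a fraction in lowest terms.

20/69

Total number of selections: C(28,8) = 3108105.
Selections with exactly 4 defective: choose 4 of the 12 defective and 4 of the 16 working, C(12,4)·C(16,4) = 495·1820 = 900900.
Probability = 900900/3108105 = 20/69.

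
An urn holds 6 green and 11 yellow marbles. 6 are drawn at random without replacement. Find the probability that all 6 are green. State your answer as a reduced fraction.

1/12376

There are C(17,6) = 12376 possible selections.
Selections with all green: C(6,6) = 1.
Probability = 1/12376.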